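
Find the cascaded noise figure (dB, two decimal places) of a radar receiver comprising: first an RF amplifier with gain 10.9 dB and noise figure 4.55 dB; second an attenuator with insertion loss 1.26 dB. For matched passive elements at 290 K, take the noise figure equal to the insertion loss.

Convert to linear (a loss of L dB is a gain of −L dB): F_i = 10^(NF_i/10), G_i = 10^(G_i,dB/10)
  Stage 1: F_1 = 10^(4.55/10) = 2.851, G_1 = 10^(10.9/10) = 12.30
  Stage 2: F_2 = 10^(1.26/10) = 1.337, G_2 = 10^(−1.26/10) = 0.7482
Friis cascade:
  F = 2.851 + (1.337 − 1)/12.30 = 2.878
NF = 10 log₁₀(2.878) = 4.59 dB

4.59 dB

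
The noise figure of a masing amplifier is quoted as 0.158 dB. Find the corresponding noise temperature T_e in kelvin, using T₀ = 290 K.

10.7 K

F = 10^(0.158/10) = 1.03705
T_e = (F − 1)·T₀ = (1.03705 − 1) × 290 = 10.7 K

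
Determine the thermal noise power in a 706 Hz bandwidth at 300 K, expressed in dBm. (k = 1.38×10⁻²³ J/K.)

P_n = kTB = 1.38×10⁻²³ × 300 × 7.06×10² = 2.92×10⁻¹⁸ W
In dBm: 10 log₁₀(2.92×10⁻¹⁸ / 10⁻³) = −145.3 dBm

−145.3 dBm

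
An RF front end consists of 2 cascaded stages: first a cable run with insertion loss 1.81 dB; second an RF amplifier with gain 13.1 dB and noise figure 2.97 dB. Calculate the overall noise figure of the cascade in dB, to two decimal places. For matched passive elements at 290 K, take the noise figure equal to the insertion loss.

Convert to linear (a loss of L dB is a gain of −L dB): F_i = 10^(NF_i/10), G_i = 10^(G_i,dB/10)
  Stage 1: F_1 = 10^(1.81/10) = 1.517, G_1 = 10^(−1.81/10) = 0.6592
  Stage 2: F_2 = 10^(2.97/10) = 1.982, G_2 = 10^(13.1/10) = 20.42
Friis cascade:
  F = 1.517 + (1.982 − 1)/0.6592 = 3.006
NF = 10 log₁₀(3.006) = 4.78 dB

4.78 dB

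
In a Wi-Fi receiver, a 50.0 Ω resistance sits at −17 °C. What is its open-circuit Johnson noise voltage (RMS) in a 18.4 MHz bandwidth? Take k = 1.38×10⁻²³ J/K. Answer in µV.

3.61 µV

T = −17 °C + 273.15 = 256.15 K
V_n = √(4kTRB)
4kTRB = 4 × 1.38×10⁻²³ × 256.15 × 5.00×10¹ × 1.84×10⁷ = 1.30×10⁻¹¹ V²
V_n = √(1.30×10⁻¹¹) = 3.61×10⁻⁶ V = 3.61 µV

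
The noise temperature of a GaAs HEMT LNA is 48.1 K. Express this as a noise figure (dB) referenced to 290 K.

0.666 dB

F = 1 + T_e/T₀ = 1 + 48.1/290 = 1.16586
NF = 10 log₁₀(1.16586) = 0.666 dB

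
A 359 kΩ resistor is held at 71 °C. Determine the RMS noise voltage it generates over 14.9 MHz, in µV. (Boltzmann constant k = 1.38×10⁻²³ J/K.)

319 µV

T = 71 °C + 273.15 = 344.15 K
V_n = √(4kTRB)
4kTRB = 4 × 1.38×10⁻²³ × 344.15 × 3.59×10⁵ × 1.49×10⁷ = 1.02×10⁻⁷ V²
V_n = √(1.02×10⁻⁷) = 3.19×10⁻⁴ V = 319 µV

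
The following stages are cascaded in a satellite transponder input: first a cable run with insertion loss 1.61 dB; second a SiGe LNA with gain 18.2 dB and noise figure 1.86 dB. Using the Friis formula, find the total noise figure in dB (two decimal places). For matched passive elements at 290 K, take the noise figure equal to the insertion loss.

Convert to linear (a loss of L dB is a gain of −L dB): F_i = 10^(NF_i/10), G_i = 10^(G_i,dB/10)
  Stage 1: F_1 = 10^(1.61/10) = 1.449, G_1 = 10^(−1.61/10) = 0.6902
  Stage 2: F_2 = 10^(1.86/10) = 1.535, G_2 = 10^(18.2/10) = 66.07
Friis cascade:
  F = 1.449 + (1.535 − 1)/0.6902 = 2.223
NF = 10 log₁₀(2.223) = 3.47 dB

3.47 dB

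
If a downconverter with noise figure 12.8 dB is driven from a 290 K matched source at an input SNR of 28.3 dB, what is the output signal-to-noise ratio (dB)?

By definition F = SNR_in/SNR_out, so in dB: SNR_out = SNR_in − NF
SNR_out = 28.3 − 12.8 = 15.5 dB

15.5 dB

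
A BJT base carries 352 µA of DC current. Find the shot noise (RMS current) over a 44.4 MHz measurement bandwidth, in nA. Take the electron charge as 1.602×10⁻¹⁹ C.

I_n = √(2qI·B)
2qI·B = 2 × 1.602×10⁻¹⁹ × 3.52×10⁻⁴ × 4.44×10⁷ = 5.01×10⁻¹⁵ A²
I_n = √(5.01×10⁻¹⁵) = 7.08×10⁻⁸ A = 70.8 nA

70.8 nA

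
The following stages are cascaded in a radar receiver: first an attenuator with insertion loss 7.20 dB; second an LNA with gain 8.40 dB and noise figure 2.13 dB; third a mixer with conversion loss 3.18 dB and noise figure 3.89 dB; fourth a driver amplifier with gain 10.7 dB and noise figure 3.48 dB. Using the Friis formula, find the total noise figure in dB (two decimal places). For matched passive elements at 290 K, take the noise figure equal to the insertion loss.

10.65 dB

Convert to linear (a loss of L dB is a gain of −L dB): F_i = 10^(NF_i/10), G_i = 10^(G_i,dB/10)
  Stage 1: F_1 = 10^(7.20/10) = 5.248, G_1 = 10^(−7.20/10) = 0.1905
  Stage 2: F_2 = 10^(2.13/10) = 1.633, G_2 = 10^(8.40/10) = 6.918
  Stage 3: F_3 = 10^(3.89/10) = 2.449, G_3 = 10^(−3.18/10) = 0.4808
  Stage 4: F_4 = 10^(3.48/10) = 2.228, G_4 = 10^(10.7/10) = 11.75
Friis cascade:
  F = 5.248 + (1.633 − 1)/0.1905 + (2.449 − 1)/1.318 + (2.228 − 1)/0.6339 = 11.61
NF = 10 log₁₀(11.61) = 10.65 dB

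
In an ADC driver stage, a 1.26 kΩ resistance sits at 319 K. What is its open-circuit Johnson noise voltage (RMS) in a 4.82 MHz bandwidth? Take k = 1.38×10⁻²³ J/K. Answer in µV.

10.3 µV

V_n = √(4kTRB)
4kTRB = 4 × 1.38×10⁻²³ × 319 × 1.26×10³ × 4.82×10⁶ = 1.07×10⁻¹⁰ V²
V_n = √(1.07×10⁻¹⁰) = 1.03×10⁻⁵ V = 10.3 µV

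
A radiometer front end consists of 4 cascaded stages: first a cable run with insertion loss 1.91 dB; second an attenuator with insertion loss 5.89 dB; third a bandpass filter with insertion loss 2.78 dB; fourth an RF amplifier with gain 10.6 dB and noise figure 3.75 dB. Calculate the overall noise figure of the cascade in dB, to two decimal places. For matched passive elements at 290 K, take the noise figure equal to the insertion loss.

Convert to linear (a loss of L dB is a gain of −L dB): F_i = 10^(NF_i/10), G_i = 10^(G_i,dB/10)
  Stage 1: F_1 = 10^(1.91/10) = 1.552, G_1 = 10^(−1.91/10) = 0.6442
  Stage 2: F_2 = 10^(5.89/10) = 3.882, G_2 = 10^(−5.89/10) = 0.2576
  Stage 3: F_3 = 10^(2.78/10) = 1.897, G_3 = 10^(−2.78/10) = 0.5272
  Stage 4: F_4 = 10^(3.75/10) = 2.371, G_4 = 10^(10.6/10) = 11.48
Friis cascade:
  F = 1.552 + (3.882 − 1)/0.6442 + (1.897 − 1)/0.1660 + (2.371 − 1)/0.08750 = 27.10
NF = 10 log₁₀(27.10) = 14.33 dB

14.33 dB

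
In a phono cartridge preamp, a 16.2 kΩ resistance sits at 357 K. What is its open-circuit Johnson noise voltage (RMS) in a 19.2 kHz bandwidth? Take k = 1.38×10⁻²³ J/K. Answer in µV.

2.48 µV

V_n = √(4kTRB)
4kTRB = 4 × 1.38×10⁻²³ × 357 × 1.62×10⁴ × 1.92×10⁴ = 6.13×10⁻¹² V²
V_n = √(6.13×10⁻¹²) = 2.48×10⁻⁶ V = 2.48 µV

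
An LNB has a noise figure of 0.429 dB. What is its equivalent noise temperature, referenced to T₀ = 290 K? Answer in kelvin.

F = 10^(0.429/10) = 1.10382
T_e = (F − 1)·T₀ = (1.10382 − 1) × 290 = 30.1 K

30.1 K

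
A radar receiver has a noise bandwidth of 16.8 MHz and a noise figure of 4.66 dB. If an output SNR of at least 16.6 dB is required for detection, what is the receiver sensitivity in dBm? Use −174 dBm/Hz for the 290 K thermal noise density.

−80.5 dBm

Sensitivity = −174 + 10 log₁₀(B) + NF + SNR_min
= −174 + 72.25 + 4.66 + 16.6
= −80.49 dBm → −80.5 dBm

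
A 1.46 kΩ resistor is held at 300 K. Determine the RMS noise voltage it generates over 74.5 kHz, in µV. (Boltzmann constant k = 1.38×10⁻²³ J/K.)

1.34 µV

V_n = √(4kTRB)
4kTRB = 4 × 1.38×10⁻²³ × 300 × 1.46×10³ × 7.45×10⁴ = 1.80×10⁻¹² V²
V_n = √(1.80×10⁻¹²) = 1.34×10⁻⁶ V = 1.34 µV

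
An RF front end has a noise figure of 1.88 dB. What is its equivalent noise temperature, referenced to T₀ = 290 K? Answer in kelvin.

F = 10^(1.88/10) = 1.5417
T_e = (F − 1)·T₀ = (1.5417 − 1) × 290 = 157 K

157 K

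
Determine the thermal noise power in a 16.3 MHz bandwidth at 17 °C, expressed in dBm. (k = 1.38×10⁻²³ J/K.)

T = 17 °C + 273.15 = 290.15 K
P_n = kTB = 1.38×10⁻²³ × 290.15 × 1.63×10⁷ = 6.53×10⁻¹⁴ W
In dBm: 10 log₁₀(6.53×10⁻¹⁴ / 10⁻³) = −101.9 dBm

−101.9 dBm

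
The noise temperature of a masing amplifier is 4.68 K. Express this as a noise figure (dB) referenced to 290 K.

0.070 dB

F = 1 + T_e/T₀ = 1 + 4.68/290 = 1.01614
NF = 10 log₁₀(1.01614) = 0.070 dB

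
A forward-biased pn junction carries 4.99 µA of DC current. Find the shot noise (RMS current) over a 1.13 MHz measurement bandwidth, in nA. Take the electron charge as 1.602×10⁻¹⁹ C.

I_n = √(2qI·B)
2qI·B = 2 × 1.602×10⁻¹⁹ × 4.99×10⁻⁶ × 1.13×10⁶ = 1.81×10⁻¹⁸ A²
I_n = √(1.81×10⁻¹⁸) = 1.34×10⁻⁹ A = 1.34 nA

1.34 nA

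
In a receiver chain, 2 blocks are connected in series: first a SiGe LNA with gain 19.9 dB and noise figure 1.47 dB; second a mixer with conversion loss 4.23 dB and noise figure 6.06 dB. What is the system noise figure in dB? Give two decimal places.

Convert to linear (a loss of L dB is a gain of −L dB): F_i = 10^(NF_i/10), G_i = 10^(G_i,dB/10)
  Stage 1: F_1 = 10^(1.47/10) = 1.403, G_1 = 10^(19.9/10) = 97.72
  Stage 2: F_2 = 10^(6.06/10) = 4.036, G_2 = 10^(−4.23/10) = 0.3776
Friis cascade:
  F = 1.403 + (4.036 − 1)/97.72 = 1.434
NF = 10 log₁₀(1.434) = 1.57 dB

1.57 dB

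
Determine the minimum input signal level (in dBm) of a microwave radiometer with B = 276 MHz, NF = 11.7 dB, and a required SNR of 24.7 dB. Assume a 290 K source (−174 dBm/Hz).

Sensitivity = −174 + 10 log₁₀(B) + NF + SNR_min
= −174 + 84.41 + 11.7 + 24.7
= −53.19 dBm → −53.2 dBm

−53.2 dBm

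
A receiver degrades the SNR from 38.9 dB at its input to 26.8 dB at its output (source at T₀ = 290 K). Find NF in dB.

NF (dB) = SNR_in(dB) − SNR_out(dB) when the source is at T₀
NF = 38.9 − 26.8 = 12.1 dB

12.1 dB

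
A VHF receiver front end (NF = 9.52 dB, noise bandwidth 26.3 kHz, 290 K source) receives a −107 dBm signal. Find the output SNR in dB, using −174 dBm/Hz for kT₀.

Noise floor: N = −174 + 10 log₁₀(B) + NF
10 log₁₀(2.63×10⁴) = 44.2 dB
N = −174 + 44.2 + 9.52 = −120.28 dBm
SNR = P_sig − N = −107 − (−120.28) = 13.28 dB → 13.3 dB

13.3 dB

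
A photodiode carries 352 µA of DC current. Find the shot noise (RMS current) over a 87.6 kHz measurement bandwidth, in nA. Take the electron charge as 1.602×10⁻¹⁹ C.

3.14 nA

I_n = √(2qI·B)
2qI·B = 2 × 1.602×10⁻¹⁹ × 3.52×10⁻⁴ × 8.76×10⁴ = 9.88×10⁻¹⁸ A²
I_n = √(9.88×10⁻¹⁸) = 3.14×10⁻⁹ A = 3.14 nA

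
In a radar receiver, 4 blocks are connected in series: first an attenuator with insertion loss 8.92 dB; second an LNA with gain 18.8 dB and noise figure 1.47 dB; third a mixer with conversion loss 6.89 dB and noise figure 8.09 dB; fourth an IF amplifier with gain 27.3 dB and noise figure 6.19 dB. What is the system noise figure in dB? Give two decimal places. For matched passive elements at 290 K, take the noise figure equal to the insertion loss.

11.17 dB

Convert to linear (a loss of L dB is a gain of −L dB): F_i = 10^(NF_i/10), G_i = 10^(G_i,dB/10)
  Stage 1: F_1 = 10^(8.92/10) = 7.798, G_1 = 10^(−8.92/10) = 0.1282
  Stage 2: F_2 = 10^(1.47/10) = 1.403, G_2 = 10^(18.8/10) = 75.86
  Stage 3: F_3 = 10^(8.09/10) = 6.442, G_3 = 10^(−6.89/10) = 0.2046
  Stage 4: F_4 = 10^(6.19/10) = 4.159, G_4 = 10^(27.3/10) = 537.0
Friis cascade:
  F = 7.798 + (1.403 − 1)/0.1282 + (6.442 − 1)/9.727 + (4.159 − 1)/1.991 = 13.09
NF = 10 log₁₀(13.09) = 11.17 dB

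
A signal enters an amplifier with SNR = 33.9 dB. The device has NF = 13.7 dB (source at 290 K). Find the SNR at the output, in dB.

20.2 dB

By definition F = SNR_in/SNR_out, so in dB: SNR_out = SNR_in − NF
SNR_out = 33.9 − 13.7 = 20.2 dB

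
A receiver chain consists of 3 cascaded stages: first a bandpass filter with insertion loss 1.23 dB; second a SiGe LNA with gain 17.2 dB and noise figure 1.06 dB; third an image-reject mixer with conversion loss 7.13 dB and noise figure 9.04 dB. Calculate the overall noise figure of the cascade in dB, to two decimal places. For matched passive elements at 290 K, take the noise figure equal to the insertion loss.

2.72 dB

Convert to linear (a loss of L dB is a gain of −L dB): F_i = 10^(NF_i/10), G_i = 10^(G_i,dB/10)
  Stage 1: F_1 = 10^(1.23/10) = 1.327, G_1 = 10^(−1.23/10) = 0.7534
  Stage 2: F_2 = 10^(1.06/10) = 1.276, G_2 = 10^(17.2/10) = 52.48
  Stage 3: F_3 = 10^(9.04/10) = 8.017, G_3 = 10^(−7.13/10) = 0.1936
Friis cascade:
  F = 1.327 + (1.276 − 1)/0.7534 + (8.017 − 1)/39.54 = 1.872
NF = 10 log₁₀(1.872) = 2.72 dB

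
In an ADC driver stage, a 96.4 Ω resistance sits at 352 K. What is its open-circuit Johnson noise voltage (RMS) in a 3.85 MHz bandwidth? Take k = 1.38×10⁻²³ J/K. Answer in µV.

2.69 µV

V_n = √(4kTRB)
4kTRB = 4 × 1.38×10⁻²³ × 352 × 9.64×10¹ × 3.85×10⁶ = 7.21×10⁻¹² V²
V_n = √(7.21×10⁻¹²) = 2.69×10⁻⁶ V = 2.69 µV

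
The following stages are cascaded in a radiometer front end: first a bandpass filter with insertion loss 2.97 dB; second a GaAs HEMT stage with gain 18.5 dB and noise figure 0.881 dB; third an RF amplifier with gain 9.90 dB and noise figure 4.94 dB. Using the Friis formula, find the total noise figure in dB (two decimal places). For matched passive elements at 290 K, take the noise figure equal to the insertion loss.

Convert to linear (a loss of L dB is a gain of −L dB): F_i = 10^(NF_i/10), G_i = 10^(G_i,dB/10)
  Stage 1: F_1 = 10^(2.97/10) = 1.982, G_1 = 10^(−2.97/10) = 0.5047
  Stage 2: F_2 = 10^(0.881/10) = 1.225, G_2 = 10^(18.5/10) = 70.79
  Stage 3: F_3 = 10^(4.94/10) = 3.119, G_3 = 10^(9.90/10) = 9.772
Friis cascade:
  F = 1.982 + (1.225 − 1)/0.5047 + (3.119 − 1)/35.73 = 2.486
NF = 10 log₁₀(2.486) = 3.96 dB

3.96 dB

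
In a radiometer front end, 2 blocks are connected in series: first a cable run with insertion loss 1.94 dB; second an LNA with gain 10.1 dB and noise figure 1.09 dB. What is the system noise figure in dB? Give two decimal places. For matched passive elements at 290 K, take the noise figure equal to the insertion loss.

3.03 dB

Convert to linear (a loss of L dB is a gain of −L dB): F_i = 10^(NF_i/10), G_i = 10^(G_i,dB/10)
  Stage 1: F_1 = 10^(1.94/10) = 1.563, G_1 = 10^(−1.94/10) = 0.6397
  Stage 2: F_2 = 10^(1.09/10) = 1.285, G_2 = 10^(10.1/10) = 10.23
Friis cascade:
  F = 1.563 + (1.285 − 1)/0.6397 = 2.009
NF = 10 log₁₀(2.009) = 3.03 dB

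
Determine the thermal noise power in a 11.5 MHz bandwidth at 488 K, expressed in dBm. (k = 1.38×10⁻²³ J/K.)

P_n = kTB = 1.38×10⁻²³ × 488 × 1.15×10⁷ = 7.74×10⁻¹⁴ W
In dBm: 10 log₁₀(7.74×10⁻¹⁴ / 10⁻³) = −101.1 dBm

−101.1 dBm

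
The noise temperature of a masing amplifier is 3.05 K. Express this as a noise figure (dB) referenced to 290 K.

0.045 dB

F = 1 + T_e/T₀ = 1 + 3.05/290 = 1.01052
NF = 10 log₁₀(1.01052) = 0.045 dB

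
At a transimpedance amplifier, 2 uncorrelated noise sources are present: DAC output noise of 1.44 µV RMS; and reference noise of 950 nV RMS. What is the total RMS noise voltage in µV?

Uncorrelated sources add in power (mean-square): V_tot = √(ΣV_i²)
V_tot = √[(1.44×10⁻⁶)² + (9.50×10⁻⁷)²] = 1.73×10⁻⁶ V = 1.73 µV

1.73 µV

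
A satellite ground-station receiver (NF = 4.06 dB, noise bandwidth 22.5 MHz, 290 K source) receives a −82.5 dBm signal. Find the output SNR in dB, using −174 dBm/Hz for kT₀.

13.9 dB

Noise floor: N = −174 + 10 log₁₀(B) + NF
10 log₁₀(2.25×10⁷) = 73.52 dB
N = −174 + 73.52 + 4.06 = −96.42 dBm
SNR = P_sig − N = −82.5 − (−96.42) = 13.92 dB → 13.9 dB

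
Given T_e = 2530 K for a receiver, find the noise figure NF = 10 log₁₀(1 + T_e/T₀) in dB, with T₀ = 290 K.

9.88 dB

F = 1 + T_e/T₀ = 1 + 2530/290 = 9.72414
NF = 10 log₁₀(9.72414) = 9.88 dB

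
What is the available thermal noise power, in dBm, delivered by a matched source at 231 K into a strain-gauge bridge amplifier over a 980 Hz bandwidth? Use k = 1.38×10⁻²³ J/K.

P_n = kTB = 1.38×10⁻²³ × 231 × 9.80×10² = 3.12×10⁻¹⁸ W
In dBm: 10 log₁₀(3.12×10⁻¹⁸ / 10⁻³) = −145.1 dBm

−145.1 dBm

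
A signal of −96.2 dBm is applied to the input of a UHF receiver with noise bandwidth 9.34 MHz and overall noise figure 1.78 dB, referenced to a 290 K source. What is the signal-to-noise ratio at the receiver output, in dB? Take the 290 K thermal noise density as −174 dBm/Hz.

Noise floor: N = −174 + 10 log₁₀(B) + NF
10 log₁₀(9.34×10⁶) = 69.7 dB
N = −174 + 69.7 + 1.78 = −102.52 dBm
SNR = P_sig − N = −96.2 − (−102.52) = 6.32 dB → 6.3 dB

6.3 dB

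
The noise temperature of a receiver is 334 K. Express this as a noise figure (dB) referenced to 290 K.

3.33 dB

F = 1 + T_e/T₀ = 1 + 334/290 = 2.15172
NF = 10 log₁₀(2.15172) = 3.33 dB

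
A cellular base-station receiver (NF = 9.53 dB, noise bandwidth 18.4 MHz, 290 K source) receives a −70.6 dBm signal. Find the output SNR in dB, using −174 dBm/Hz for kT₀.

Noise floor: N = −174 + 10 log₁₀(B) + NF
10 log₁₀(1.84×10⁷) = 72.65 dB
N = −174 + 72.65 + 9.53 = −91.82 dBm
SNR = P_sig − N = −70.6 − (−91.82) = 21.22 dB → 21.2 dB

21.2 dB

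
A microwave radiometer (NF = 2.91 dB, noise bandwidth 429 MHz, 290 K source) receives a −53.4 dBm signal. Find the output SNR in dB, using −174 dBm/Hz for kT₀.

Noise floor: N = −174 + 10 log₁₀(B) + NF
10 log₁₀(4.29×10⁸) = 86.32 dB
N = −174 + 86.32 + 2.91 = −84.77 dBm
SNR = P_sig − N = −53.4 − (−84.77) = 31.37 dB → 31.4 dB

31.4 dB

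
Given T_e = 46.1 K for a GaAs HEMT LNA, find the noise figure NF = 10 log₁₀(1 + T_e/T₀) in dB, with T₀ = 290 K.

F = 1 + T_e/T₀ = 1 + 46.1/290 = 1.15897
NF = 10 log₁₀(1.15897) = 0.641 dB

0.641 dB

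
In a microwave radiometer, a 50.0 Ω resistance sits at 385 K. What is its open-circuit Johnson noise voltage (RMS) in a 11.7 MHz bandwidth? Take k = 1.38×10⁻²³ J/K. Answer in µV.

3.53 µV

V_n = √(4kTRB)
4kTRB = 4 × 1.38×10⁻²³ × 385 × 5.00×10¹ × 1.17×10⁷ = 1.24×10⁻¹¹ V²
V_n = √(1.24×10⁻¹¹) = 3.53×10⁻⁶ V = 3.53 µV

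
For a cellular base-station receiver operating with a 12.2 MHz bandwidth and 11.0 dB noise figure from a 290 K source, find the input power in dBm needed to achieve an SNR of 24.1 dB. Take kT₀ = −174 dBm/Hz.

−68.0 dBm

Sensitivity = −174 + 10 log₁₀(B) + NF + SNR_min
= −174 + 70.86 + 11.0 + 24.1
= −68.04 dBm → −68.0 dBm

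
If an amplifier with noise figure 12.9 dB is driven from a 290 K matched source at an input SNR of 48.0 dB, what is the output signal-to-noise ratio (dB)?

35.1 dB

By definition F = SNR_in/SNR_out, so in dB: SNR_out = SNR_in − NF
SNR_out = 48.0 − 12.9 = 35.1 dB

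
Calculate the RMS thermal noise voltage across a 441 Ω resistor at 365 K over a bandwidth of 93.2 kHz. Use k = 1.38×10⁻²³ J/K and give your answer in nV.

910 nV

V_n = √(4kTRB)
4kTRB = 4 × 1.38×10⁻²³ × 365 × 4.41×10² × 9.32×10⁴ = 8.28×10⁻¹³ V²
V_n = √(8.28×10⁻¹³) = 9.10×10⁻⁷ V = 910 nV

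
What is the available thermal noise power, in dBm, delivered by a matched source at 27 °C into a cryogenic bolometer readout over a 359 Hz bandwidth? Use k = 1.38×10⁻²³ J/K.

T = 27 °C + 273.15 = 300.15 K
P_n = kTB = 1.38×10⁻²³ × 300.15 × 3.59×10² = 1.49×10⁻¹⁸ W
In dBm: 10 log₁₀(1.49×10⁻¹⁸ / 10⁻³) = −148.3 dBm

−148.3 dBm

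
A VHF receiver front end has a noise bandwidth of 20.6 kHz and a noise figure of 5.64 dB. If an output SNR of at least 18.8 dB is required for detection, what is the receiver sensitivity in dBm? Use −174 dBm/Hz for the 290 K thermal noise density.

−106.4 dBm

Sensitivity = −174 + 10 log₁₀(B) + NF + SNR_min
= −174 + 43.14 + 5.64 + 18.8
= −106.42 dBm → −106.4 dBm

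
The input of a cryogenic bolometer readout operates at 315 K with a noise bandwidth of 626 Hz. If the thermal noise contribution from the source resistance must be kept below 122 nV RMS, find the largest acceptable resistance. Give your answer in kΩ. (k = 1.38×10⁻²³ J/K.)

Johnson–Nyquist: V_n = √(4kTRB) ⇒ R = V_n² / (4kTB)
4kTB = 4 × 1.38×10⁻²³ × 315 × 6.26×10² = 1.09×10⁻¹⁷
R = (1.22×10⁻⁷)² / 1.09×10⁻¹⁷ = 1.37×10³ Ω = 1.37 kΩ

1.37 kΩ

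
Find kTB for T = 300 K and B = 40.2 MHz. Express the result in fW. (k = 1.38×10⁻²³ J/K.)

166 fW

P_n = kTB = 1.38×10⁻²³ × 300 × 4.02×10⁷ = 1.66×10⁻¹³ W = 166 fW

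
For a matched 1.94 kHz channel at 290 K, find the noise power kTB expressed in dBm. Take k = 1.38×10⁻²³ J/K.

−141.1 dBm

P_n = kTB = 1.38×10⁻²³ × 290 × 1.94×10³ = 7.76×10⁻¹⁸ W
In dBm: 10 log₁₀(7.76×10⁻¹⁸ / 10⁻³) = −141.1 dBm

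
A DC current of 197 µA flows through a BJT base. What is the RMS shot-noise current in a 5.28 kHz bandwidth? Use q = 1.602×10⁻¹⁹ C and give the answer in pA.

I_n = √(2qI·B)
2qI·B = 2 × 1.602×10⁻¹⁹ × 1.97×10⁻⁴ × 5.28×10³ = 3.33×10⁻¹⁹ A²
I_n = √(3.33×10⁻¹⁹) = 5.77×10⁻¹⁰ A = 577 pA

577 pA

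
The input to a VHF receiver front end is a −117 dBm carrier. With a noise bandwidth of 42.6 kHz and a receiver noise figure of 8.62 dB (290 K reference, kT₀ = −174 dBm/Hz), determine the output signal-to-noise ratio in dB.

Noise floor: N = −174 + 10 log₁₀(B) + NF
10 log₁₀(4.26×10⁴) = 46.29 dB
N = −174 + 46.29 + 8.62 = −119.09 dBm
SNR = P_sig − N = −117 − (−119.09) = 2.09 dB → 2.1 dB

2.1 dB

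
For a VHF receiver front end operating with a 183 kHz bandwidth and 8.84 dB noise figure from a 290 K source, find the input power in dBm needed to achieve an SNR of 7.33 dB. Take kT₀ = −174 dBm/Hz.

Sensitivity = −174 + 10 log₁₀(B) + NF + SNR_min
= −174 + 52.62 + 8.84 + 7.33
= −105.21 dBm → −105.2 dBm

−105.2 dBm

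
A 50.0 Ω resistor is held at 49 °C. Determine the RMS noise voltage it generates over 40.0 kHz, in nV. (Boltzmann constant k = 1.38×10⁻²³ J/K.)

T = 49 °C + 273.15 = 322.15 K
V_n = √(4kTRB)
4kTRB = 4 × 1.38×10⁻²³ × 322.15 × 5.00×10¹ × 4.00×10⁴ = 3.56×10⁻¹⁴ V²
V_n = √(3.56×10⁻¹⁴) = 1.89×10⁻⁷ V = 189 nV

189 nV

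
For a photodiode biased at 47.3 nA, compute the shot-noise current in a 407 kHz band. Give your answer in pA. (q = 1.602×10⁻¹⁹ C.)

I_n = √(2qI·B)
2qI·B = 2 × 1.602×10⁻¹⁹ × 4.73×10⁻⁸ × 4.07×10⁵ = 6.17×10⁻²¹ A²
I_n = √(6.17×10⁻²¹) = 7.85×10⁻¹¹ A = 78.5 pA

78.5 pA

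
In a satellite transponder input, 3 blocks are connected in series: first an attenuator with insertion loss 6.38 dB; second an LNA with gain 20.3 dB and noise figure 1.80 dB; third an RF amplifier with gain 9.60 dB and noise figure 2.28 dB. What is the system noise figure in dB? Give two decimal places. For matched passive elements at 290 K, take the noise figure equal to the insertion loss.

Convert to linear (a loss of L dB is a gain of −L dB): F_i = 10^(NF_i/10), G_i = 10^(G_i,dB/10)
  Stage 1: F_1 = 10^(6.38/10) = 4.345, G_1 = 10^(−6.38/10) = 0.2301
  Stage 2: F_2 = 10^(1.80/10) = 1.514, G_2 = 10^(20.3/10) = 107.2
  Stage 3: F_3 = 10^(2.28/10) = 1.690, G_3 = 10^(9.60/10) = 9.120
Friis cascade:
  F = 4.345 + (1.514 − 1)/0.2301 + (1.690 − 1)/24.66 = 6.605
NF = 10 log₁₀(6.605) = 8.20 dB

8.20 dB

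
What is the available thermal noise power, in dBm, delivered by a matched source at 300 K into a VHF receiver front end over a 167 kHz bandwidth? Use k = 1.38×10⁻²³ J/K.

−121.6 dBm

P_n = kTB = 1.38×10⁻²³ × 300 × 1.67×10⁵ = 6.91×10⁻¹⁶ W
In dBm: 10 log₁₀(6.91×10⁻¹⁶ / 10⁻³) = −121.6 dBm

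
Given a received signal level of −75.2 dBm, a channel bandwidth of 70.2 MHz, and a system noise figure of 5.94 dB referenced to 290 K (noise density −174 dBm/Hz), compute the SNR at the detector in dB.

Noise floor: N = −174 + 10 log₁₀(B) + NF
10 log₁₀(7.02×10⁷) = 78.46 dB
N = −174 + 78.46 + 5.94 = −89.60 dBm
SNR = P_sig − N = −75.2 − (−89.60) = 14.40 dB → 14.4 dB

14.4 dB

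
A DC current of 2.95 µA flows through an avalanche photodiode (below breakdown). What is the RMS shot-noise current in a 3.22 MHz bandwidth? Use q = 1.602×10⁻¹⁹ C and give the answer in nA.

I_n = √(2qI·B)
2qI·B = 2 × 1.602×10⁻¹⁹ × 2.95×10⁻⁶ × 3.22×10⁶ = 3.04×10⁻¹⁸ A²
I_n = √(3.04×10⁻¹⁸) = 1.74×10⁻⁹ A = 1.74 nA

1.74 nA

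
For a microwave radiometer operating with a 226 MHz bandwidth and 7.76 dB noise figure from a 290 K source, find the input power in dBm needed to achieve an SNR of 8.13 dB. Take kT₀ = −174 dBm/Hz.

Sensitivity = −174 + 10 log₁₀(B) + NF + SNR_min
= −174 + 83.54 + 7.76 + 8.13
= −74.57 dBm → −74.6 dBm

−74.6 dBm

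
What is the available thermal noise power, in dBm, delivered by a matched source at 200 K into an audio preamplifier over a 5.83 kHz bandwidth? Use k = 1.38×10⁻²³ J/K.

−137.9 dBm

P_n = kTB = 1.38×10⁻²³ × 200 × 5.83×10³ = 1.61×10⁻¹⁷ W
In dBm: 10 log₁₀(1.61×10⁻¹⁷ / 10⁻³) = −137.9 dBm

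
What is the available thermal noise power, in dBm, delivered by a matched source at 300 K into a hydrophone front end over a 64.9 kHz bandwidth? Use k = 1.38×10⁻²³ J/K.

−125.7 dBm

P_n = kTB = 1.38×10⁻²³ × 300 × 6.49×10⁴ = 2.69×10⁻¹⁶ W
In dBm: 10 log₁₀(2.69×10⁻¹⁶ / 10⁻³) = −125.7 dBm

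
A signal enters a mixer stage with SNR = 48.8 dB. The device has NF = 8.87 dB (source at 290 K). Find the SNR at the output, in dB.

39.93 dB

By definition F = SNR_in/SNR_out, so in dB: SNR_out = SNR_in − NF
SNR_out = 48.8 − 8.87 = 39.93 dB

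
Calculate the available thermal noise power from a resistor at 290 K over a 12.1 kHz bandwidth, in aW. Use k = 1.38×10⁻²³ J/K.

48.4 aW

P_n = kTB = 1.38×10⁻²³ × 290 × 1.21×10⁴ = 4.84×10⁻¹⁷ W = 48.4 aW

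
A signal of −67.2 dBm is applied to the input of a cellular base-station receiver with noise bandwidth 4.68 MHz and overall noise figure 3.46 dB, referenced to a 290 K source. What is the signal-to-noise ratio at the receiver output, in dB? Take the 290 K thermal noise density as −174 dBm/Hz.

36.6 dB

Noise floor: N = −174 + 10 log₁₀(B) + NF
10 log₁₀(4.68×10⁶) = 66.7 dB
N = −174 + 66.7 + 3.46 = −103.84 dBm
SNR = P_sig − N = −67.2 − (−103.84) = 36.64 dB → 36.6 dB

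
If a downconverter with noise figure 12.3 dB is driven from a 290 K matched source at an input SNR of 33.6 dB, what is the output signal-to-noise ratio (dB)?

By definition F = SNR_in/SNR_out, so in dB: SNR_out = SNR_in − NF
SNR_out = 33.6 − 12.3 = 21.3 dB

21.3 dB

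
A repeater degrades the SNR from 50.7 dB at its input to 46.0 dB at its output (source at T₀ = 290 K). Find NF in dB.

4.7 dB

NF (dB) = SNR_in(dB) − SNR_out(dB) when the source is at T₀
NF = 50.7 − 46.0 = 4.7 dB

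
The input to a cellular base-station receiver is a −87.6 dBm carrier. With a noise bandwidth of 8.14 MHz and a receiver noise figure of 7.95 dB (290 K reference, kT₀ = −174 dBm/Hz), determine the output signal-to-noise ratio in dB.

9.3 dB

Noise floor: N = −174 + 10 log₁₀(B) + NF
10 log₁₀(8.14×10⁶) = 69.11 dB
N = −174 + 69.11 + 7.95 = −96.94 dBm
SNR = P_sig − N = −87.6 − (−96.94) = 9.34 dB → 9.3 dB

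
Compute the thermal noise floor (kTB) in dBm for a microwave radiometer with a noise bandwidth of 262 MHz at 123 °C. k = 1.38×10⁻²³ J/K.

−88.4 dBm

T = 123 °C + 273.15 = 396.15 K
P_n = kTB = 1.38×10⁻²³ × 396.15 × 2.62×10⁸ = 1.43×10⁻¹² W
In dBm: 10 log₁₀(1.43×10⁻¹² / 10⁻³) = −88.4 dBm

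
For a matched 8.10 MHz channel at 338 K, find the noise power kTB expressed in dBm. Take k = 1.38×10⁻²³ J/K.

−104.2 dBm

P_n = kTB = 1.38×10⁻²³ × 338 × 8.10×10⁶ = 3.78×10⁻¹⁴ W
In dBm: 10 log₁₀(3.78×10⁻¹⁴ / 10⁻³) = −104.2 dBm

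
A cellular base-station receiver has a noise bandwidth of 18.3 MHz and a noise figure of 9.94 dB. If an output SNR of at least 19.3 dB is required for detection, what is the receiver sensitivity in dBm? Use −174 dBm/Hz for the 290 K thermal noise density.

Sensitivity = −174 + 10 log₁₀(B) + NF + SNR_min
= −174 + 72.62 + 9.94 + 19.3
= −72.14 dBm → −72.1 dBm

−72.1 dBm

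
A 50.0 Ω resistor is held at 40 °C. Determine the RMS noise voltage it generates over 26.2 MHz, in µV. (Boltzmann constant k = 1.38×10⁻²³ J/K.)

4.76 µV

T = 40 °C + 273.15 = 313.15 K
V_n = √(4kTRB)
4kTRB = 4 × 1.38×10⁻²³ × 313.15 × 5.00×10¹ × 2.62×10⁷ = 2.26×10⁻¹¹ V²
V_n = √(2.26×10⁻¹¹) = 4.76×10⁻⁶ V = 4.76 µV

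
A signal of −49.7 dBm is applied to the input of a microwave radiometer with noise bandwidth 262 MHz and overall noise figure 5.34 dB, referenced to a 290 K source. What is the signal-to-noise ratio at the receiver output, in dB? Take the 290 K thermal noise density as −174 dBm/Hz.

Noise floor: N = −174 + 10 log₁₀(B) + NF
10 log₁₀(2.62×10⁸) = 84.18 dB
N = −174 + 84.18 + 5.34 = −84.48 dBm
SNR = P_sig − N = −49.7 − (−84.48) = 34.78 dB → 34.8 dB

34.8 dB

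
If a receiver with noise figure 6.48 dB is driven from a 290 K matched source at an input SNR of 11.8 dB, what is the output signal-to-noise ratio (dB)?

By definition F = SNR_in/SNR_out, so in dB: SNR_out = SNR_in − NF
SNR_out = 11.8 − 6.48 = 5.32 dB

5.32 dB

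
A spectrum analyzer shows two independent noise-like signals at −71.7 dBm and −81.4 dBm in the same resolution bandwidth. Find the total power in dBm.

Convert to linear, add, convert back:
P₁ = 6.76×10⁻¹¹ W, P₂ = 7.24×10⁻¹² W
P_tot = 7.49×10⁻¹¹ W → 10 log₁₀(P_tot / 10⁻³) = −71.3 dBm

−71.3 dBm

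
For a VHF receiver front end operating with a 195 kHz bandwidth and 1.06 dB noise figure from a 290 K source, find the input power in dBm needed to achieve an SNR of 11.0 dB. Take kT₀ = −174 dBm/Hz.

Sensitivity = −174 + 10 log₁₀(B) + NF + SNR_min
= −174 + 52.9 + 1.06 + 11.0
= −109.04 dBm → −109.0 dBm

−109.0 dBm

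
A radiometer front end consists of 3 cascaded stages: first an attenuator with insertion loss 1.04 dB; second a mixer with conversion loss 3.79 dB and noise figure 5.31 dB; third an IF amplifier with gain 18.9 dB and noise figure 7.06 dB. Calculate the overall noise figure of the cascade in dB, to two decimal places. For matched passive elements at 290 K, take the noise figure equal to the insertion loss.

12.23 dB

Convert to linear (a loss of L dB is a gain of −L dB): F_i = 10^(NF_i/10), G_i = 10^(G_i,dB/10)
  Stage 1: F_1 = 10^(1.04/10) = 1.271, G_1 = 10^(−1.04/10) = 0.7870
  Stage 2: F_2 = 10^(5.31/10) = 3.396, G_2 = 10^(−3.79/10) = 0.4178
  Stage 3: F_3 = 10^(7.06/10) = 5.082, G_3 = 10^(18.9/10) = 77.62
Friis cascade:
  F = 1.271 + (3.396 − 1)/0.7870 + (5.082 − 1)/0.3289 = 16.73
NF = 10 log₁₀(16.73) = 12.23 dB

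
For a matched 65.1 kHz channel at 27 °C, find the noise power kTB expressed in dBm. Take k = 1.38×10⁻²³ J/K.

−125.7 dBm

T = 27 °C + 273.15 = 300.15 K
P_n = kTB = 1.38×10⁻²³ × 300.15 × 6.51×10⁴ = 2.70×10⁻¹⁶ W
In dBm: 10 log₁₀(2.70×10⁻¹⁶ / 10⁻³) = −125.7 dBm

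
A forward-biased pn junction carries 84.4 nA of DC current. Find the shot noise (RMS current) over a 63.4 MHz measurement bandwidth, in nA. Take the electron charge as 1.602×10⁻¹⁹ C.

I_n = √(2qI·B)
2qI·B = 2 × 1.602×10⁻¹⁹ × 8.44×10⁻⁸ × 6.34×10⁷ = 1.71×10⁻¹⁸ A²
I_n = √(1.71×10⁻¹⁸) = 1.31×10⁻⁹ A = 1.31 nA

1.31 nA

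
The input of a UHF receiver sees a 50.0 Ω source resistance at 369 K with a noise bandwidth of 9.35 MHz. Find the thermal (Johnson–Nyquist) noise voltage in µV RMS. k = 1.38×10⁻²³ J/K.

V_n = √(4kTRB)
4kTRB = 4 × 1.38×10⁻²³ × 369 × 5.00×10¹ × 9.35×10⁶ = 9.52×10⁻¹² V²
V_n = √(9.52×10⁻¹²) = 3.09×10⁻⁶ V = 3.09 µV

3.09 µV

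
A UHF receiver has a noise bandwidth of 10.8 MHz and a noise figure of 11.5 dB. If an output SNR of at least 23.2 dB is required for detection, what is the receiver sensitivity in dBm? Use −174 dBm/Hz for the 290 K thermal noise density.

Sensitivity = −174 + 10 log₁₀(B) + NF + SNR_min
= −174 + 70.33 + 11.5 + 23.2
= −68.97 dBm → −69.0 dBm

−69.0 dBm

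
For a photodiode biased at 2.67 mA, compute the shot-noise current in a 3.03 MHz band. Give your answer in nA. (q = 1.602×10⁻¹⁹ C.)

I_n = √(2qI·B)
2qI·B = 2 × 1.602×10⁻¹⁹ × 2.67×10⁻³ × 3.03×10⁶ = 2.59×10⁻¹⁵ A²
I_n = √(2.59×10⁻¹⁵) = 5.09×10⁻⁸ A = 50.9 nA

50.9 nA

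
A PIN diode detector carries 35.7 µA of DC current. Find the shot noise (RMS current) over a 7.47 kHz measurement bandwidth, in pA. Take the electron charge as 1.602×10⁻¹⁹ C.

292 pA

I_n = √(2qI·B)
2qI·B = 2 × 1.602×10⁻¹⁹ × 3.57×10⁻⁵ × 7.47×10³ = 8.54×10⁻²⁰ A²
I_n = √(8.54×10⁻²⁰) = 2.92×10⁻¹⁰ A = 292 pA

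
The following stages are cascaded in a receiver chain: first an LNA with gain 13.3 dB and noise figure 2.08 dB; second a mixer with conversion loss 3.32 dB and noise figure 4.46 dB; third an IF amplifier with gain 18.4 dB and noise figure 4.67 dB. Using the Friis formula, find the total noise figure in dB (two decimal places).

2.77 dB

Convert to linear (a loss of L dB is a gain of −L dB): F_i = 10^(NF_i/10), G_i = 10^(G_i,dB/10)
  Stage 1: F_1 = 10^(2.08/10) = 1.614, G_1 = 10^(13.3/10) = 21.38
  Stage 2: F_2 = 10^(4.46/10) = 2.793, G_2 = 10^(−3.32/10) = 0.4656
  Stage 3: F_3 = 10^(4.67/10) = 2.931, G_3 = 10^(18.4/10) = 69.18
Friis cascade:
  F = 1.614 + (2.793 − 1)/21.38 + (2.931 − 1)/9.954 = 1.892
NF = 10 log₁₀(1.892) = 2.77 dB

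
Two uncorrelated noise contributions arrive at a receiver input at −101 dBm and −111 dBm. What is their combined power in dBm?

−100.6 dBm

Convert to linear, add, convert back:
P₁ = 7.94×10⁻¹⁴ W, P₂ = 7.94×10⁻¹⁵ W
P_tot = 8.74×10⁻¹⁴ W → 10 log₁₀(P_tot / 10⁻³) = −100.6 dBm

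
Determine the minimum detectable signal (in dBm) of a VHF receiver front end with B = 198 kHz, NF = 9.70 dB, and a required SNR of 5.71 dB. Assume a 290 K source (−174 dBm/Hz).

Sensitivity = −174 + 10 log₁₀(B) + NF + SNR_min
= −174 + 52.97 + 9.70 + 5.71
= −105.62 dBm → −105.6 dBm

−105.6 dBm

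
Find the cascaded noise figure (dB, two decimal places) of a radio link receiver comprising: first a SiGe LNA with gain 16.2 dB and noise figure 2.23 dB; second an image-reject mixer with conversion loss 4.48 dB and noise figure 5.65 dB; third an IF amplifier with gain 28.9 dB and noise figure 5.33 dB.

Convert to linear (a loss of L dB is a gain of −L dB): F_i = 10^(NF_i/10), G_i = 10^(G_i,dB/10)
  Stage 1: F_1 = 10^(2.23/10) = 1.671, G_1 = 10^(16.2/10) = 41.69
  Stage 2: F_2 = 10^(5.65/10) = 3.673, G_2 = 10^(−4.48/10) = 0.3565
  Stage 3: F_3 = 10^(5.33/10) = 3.412, G_3 = 10^(28.9/10) = 776.2
Friis cascade:
  F = 1.671 + (3.673 − 1)/41.69 + (3.412 − 1)/14.86 = 1.898
NF = 10 log₁₀(1.898) = 2.78 dB

2.78 dB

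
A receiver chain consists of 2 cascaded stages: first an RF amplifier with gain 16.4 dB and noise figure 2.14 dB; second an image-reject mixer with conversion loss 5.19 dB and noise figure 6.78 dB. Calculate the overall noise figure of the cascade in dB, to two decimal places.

2.36 dB

Convert to linear (a loss of L dB is a gain of −L dB): F_i = 10^(NF_i/10), G_i = 10^(G_i,dB/10)
  Stage 1: F_1 = 10^(2.14/10) = 1.637, G_1 = 10^(16.4/10) = 43.65
  Stage 2: F_2 = 10^(6.78/10) = 4.764, G_2 = 10^(−5.19/10) = 0.3027
Friis cascade:
  F = 1.637 + (4.764 − 1)/43.65 = 1.723
NF = 10 log₁₀(1.723) = 2.36 dB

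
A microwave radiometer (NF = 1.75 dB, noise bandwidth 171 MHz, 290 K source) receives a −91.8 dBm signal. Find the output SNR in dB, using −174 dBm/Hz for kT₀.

Noise floor: N = −174 + 10 log₁₀(B) + NF
10 log₁₀(1.71×10⁸) = 82.33 dB
N = −174 + 82.33 + 1.75 = −89.92 dBm
SNR = P_sig − N = −91.8 − (−89.92) = −1.88 dB → −1.9 dB

−1.9 dB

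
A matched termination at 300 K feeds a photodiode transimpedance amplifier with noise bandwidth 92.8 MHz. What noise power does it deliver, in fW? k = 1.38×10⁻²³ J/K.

384 fW

P_n = kTB = 1.38×10⁻²³ × 300 × 9.28×10⁷ = 3.84×10⁻¹³ W = 384 fW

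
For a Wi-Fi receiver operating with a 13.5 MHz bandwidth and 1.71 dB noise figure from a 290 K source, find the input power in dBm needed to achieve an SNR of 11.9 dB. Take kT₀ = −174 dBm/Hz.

Sensitivity = −174 + 10 log₁₀(B) + NF + SNR_min
= −174 + 71.3 + 1.71 + 11.9
= −89.09 dBm → −89.1 dBm

−89.1 dBm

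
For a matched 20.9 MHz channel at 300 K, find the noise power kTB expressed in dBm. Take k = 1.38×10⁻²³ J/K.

P_n = kTB = 1.38×10⁻²³ × 300 × 2.09×10⁷ = 8.65×10⁻¹⁴ W
In dBm: 10 log₁₀(8.65×10⁻¹⁴ / 10⁻³) = −100.6 dBm

−100.6 dBm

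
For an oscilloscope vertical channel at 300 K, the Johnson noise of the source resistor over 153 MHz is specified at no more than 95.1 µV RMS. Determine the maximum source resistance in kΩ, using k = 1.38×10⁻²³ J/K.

3.57 kΩ

Johnson–Nyquist: V_n = √(4kTRB) ⇒ R = V_n² / (4kTB)
4kTB = 4 × 1.38×10⁻²³ × 300 × 1.53×10⁸ = 2.53×10⁻¹²
R = (9.51×10⁻⁵)² / 2.53×10⁻¹² = 3.57×10³ Ω = 3.57 kΩ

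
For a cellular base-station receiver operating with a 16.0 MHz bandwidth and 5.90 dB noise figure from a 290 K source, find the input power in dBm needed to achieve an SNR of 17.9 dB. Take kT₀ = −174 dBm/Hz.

Sensitivity = −174 + 10 log₁₀(B) + NF + SNR_min
= −174 + 72.04 + 5.90 + 17.9
= −78.16 dBm → −78.2 dBm

−78.2 dBm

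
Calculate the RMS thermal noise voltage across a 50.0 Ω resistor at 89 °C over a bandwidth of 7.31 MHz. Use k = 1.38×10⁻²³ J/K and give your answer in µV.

T = 89 °C + 273.15 = 362.15 K
V_n = √(4kTRB)
4kTRB = 4 × 1.38×10⁻²³ × 362.15 × 5.00×10¹ × 7.31×10⁶ = 7.31×10⁻¹² V²
V_n = √(7.31×10⁻¹²) = 2.70×10⁻⁶ V = 2.70 µV

2.70 µV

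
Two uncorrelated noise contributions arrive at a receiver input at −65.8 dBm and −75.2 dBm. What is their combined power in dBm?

Convert to linear, add, convert back:
P₁ = 2.63×10⁻¹⁰ W, P₂ = 3.02×10⁻¹¹ W
P_tot = 2.93×10⁻¹⁰ W → 10 log₁₀(P_tot / 10⁻³) = −65.3 dBm

−65.3 dBm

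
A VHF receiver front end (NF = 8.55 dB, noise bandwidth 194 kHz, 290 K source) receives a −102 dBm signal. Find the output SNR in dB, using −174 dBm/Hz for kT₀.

Noise floor: N = −174 + 10 log₁₀(B) + NF
10 log₁₀(1.94×10⁵) = 52.88 dB
N = −174 + 52.88 + 8.55 = −112.57 dBm
SNR = P_sig − N = −102 − (−112.57) = 10.57 dB → 10.6 dB

10.6 dB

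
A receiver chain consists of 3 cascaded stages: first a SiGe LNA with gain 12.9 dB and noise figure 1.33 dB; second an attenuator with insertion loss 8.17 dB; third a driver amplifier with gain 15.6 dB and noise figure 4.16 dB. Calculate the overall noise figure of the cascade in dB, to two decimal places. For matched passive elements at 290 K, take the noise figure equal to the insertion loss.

3.39 dB

Convert to linear (a loss of L dB is a gain of −L dB): F_i = 10^(NF_i/10), G_i = 10^(G_i,dB/10)
  Stage 1: F_1 = 10^(1.33/10) = 1.358, G_1 = 10^(12.9/10) = 19.50
  Stage 2: F_2 = 10^(8.17/10) = 6.561, G_2 = 10^(−8.17/10) = 0.1524
  Stage 3: F_3 = 10^(4.16/10) = 2.606, G_3 = 10^(15.6/10) = 36.31
Friis cascade:
  F = 1.358 + (6.561 − 1)/19.50 + (2.606 − 1)/2.972 = 2.184
NF = 10 log₁₀(2.184) = 3.39 dB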